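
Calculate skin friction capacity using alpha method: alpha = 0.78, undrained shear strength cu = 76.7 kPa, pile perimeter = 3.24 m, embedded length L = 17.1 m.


Using Qs = alpha * cu * perimeter * L
Qs = 0.78 * 76.7 * 3.24 * 17.1
Qs = 3314.6 kN


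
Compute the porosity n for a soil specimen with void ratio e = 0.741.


Using the relation n = e / (1 + e)
n = 0.741 / (1 + 0.741)
n = 0.741 / 1.741
n = 0.4256


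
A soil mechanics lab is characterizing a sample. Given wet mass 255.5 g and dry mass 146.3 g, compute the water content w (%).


Result: 74.64 %

Derivation:
Using w = (m_wet - m_dry) / m_dry * 100
m_wet - m_dry = 255.5 - 146.3 = 109.2 g
w = 109.2 / 146.3 * 100
w = 74.64 %


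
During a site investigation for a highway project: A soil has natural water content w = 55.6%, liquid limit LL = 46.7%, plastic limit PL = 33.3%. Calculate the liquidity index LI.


First compute the plasticity index:
PI = LL - PL = 46.7 - 33.3 = 13.4
Then compute the liquidity index:
LI = (w - PL) / PI
LI = (55.6 - 33.3) / 13.4
LI = 1.664


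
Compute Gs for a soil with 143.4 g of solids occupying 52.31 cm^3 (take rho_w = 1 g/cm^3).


Using Gs = m_s / (V_s * rho_w)
Since rho_w = 1 g/cm^3:
Gs = 143.4 / 52.31
Gs = 2.741


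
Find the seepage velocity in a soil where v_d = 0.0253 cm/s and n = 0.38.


Using v_s = v_d / n
v_s = 0.0253 / 0.38
v_s = 0.06658 cm/s


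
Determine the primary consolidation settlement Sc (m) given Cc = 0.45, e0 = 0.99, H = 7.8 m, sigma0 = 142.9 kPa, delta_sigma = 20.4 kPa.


Result: 0.1022 m

Derivation:
Using Sc = Cc * H / (1 + e0) * log10((sigma0 + delta_sigma) / sigma0)
Stress ratio = (142.9 + 20.4) / 142.9 = 1.14276
log10(1.14276) = 0.057954
Cc * H / (1 + e0) = 0.45 * 7.8 / (1 + 0.99) = 1.76382
Sc = 1.76382 * 0.057954
Sc = 0.1022 m


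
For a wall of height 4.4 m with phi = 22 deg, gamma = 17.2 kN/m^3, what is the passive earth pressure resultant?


Compute passive earth pressure coefficient:
Kp = tan^2(45 + phi/2) = tan^2(56.0) = 2.197987
Compute passive force:
Pp = 0.5 * Kp * gamma * H^2
Pp = 0.5 * 2.197987 * 17.2 * 4.4^2
Pp = 365.96 kN/m


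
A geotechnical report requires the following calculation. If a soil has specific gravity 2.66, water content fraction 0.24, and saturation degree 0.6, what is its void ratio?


Result: 1.064

Derivation:
Using the relation e = Gs * w / S
e = 2.66 * 0.24 / 0.6
e = 1.064


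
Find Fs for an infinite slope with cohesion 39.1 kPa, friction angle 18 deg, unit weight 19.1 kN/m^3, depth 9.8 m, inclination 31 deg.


Result: 1.014

Derivation:
Using Fs = c / (gamma*H*sin(beta)*cos(beta)) + tan(phi)/tan(beta)
Cohesion contribution = 39.1 / (19.1*9.8*sin(31)*cos(31))
Cohesion contribution = 0.473165
Friction contribution = tan(18)/tan(31) = 0.540757
Fs = 0.473165 + 0.540757
Fs = 1.014


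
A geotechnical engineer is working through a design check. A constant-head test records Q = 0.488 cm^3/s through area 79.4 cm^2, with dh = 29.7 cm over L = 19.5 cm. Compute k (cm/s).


Result: 0.004035 cm/s

Derivation:
Compute hydraulic gradient:
i = dh / L = 29.7 / 19.5 = 1.52308
Then apply Darcy's law:
k = Q / (A * i)
k = 0.488 / (79.4 * 1.52308)
k = 0.488 / 120.932
k = 0.004035 cm/s


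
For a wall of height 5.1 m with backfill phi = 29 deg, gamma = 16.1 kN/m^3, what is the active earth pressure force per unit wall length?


Compute active earth pressure coefficient:
Ka = tan^2(45 - phi/2) = tan^2(30.5) = 0.346974
Compute active force:
Pa = 0.5 * Ka * gamma * H^2
Pa = 0.5 * 0.346974 * 16.1 * 5.1^2
Pa = 72.65 kN/m


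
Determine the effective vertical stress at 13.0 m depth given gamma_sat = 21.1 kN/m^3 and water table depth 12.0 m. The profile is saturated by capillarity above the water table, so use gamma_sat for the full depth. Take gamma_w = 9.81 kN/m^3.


Total stress = gamma_sat * depth
sigma = 21.1 * 13.0 = 274.3 kPa
Pore water pressure u = gamma_w * (depth - d_wt)
u = 9.81 * (13.0 - 12.0) = 9.81 kPa
Effective stress = sigma - u
sigma' = 274.3 - 9.81 = 264.49 kPa


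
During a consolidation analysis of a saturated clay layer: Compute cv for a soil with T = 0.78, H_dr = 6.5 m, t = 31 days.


Using cv = T * H_dr^2 / t
H_dr^2 = 6.5^2 = 42.25
cv = 0.78 * 42.25 / 31
cv = 1.06306 m^2/day


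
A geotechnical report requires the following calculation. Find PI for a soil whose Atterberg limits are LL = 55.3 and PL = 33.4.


Using PI = LL - PL
PI = 55.3 - 33.4
PI = 21.9


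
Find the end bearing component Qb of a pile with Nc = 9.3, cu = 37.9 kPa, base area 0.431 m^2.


Using Qb = Nc * cu * Ab
Qb = 9.3 * 37.9 * 0.431
Qb = 151.91 kN


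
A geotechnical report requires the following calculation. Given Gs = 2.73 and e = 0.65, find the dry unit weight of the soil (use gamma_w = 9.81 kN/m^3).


Using gamma_d = Gs * gamma_w / (1 + e)
gamma_d = 2.73 * 9.81 / (1 + 0.65)
gamma_d = 2.73 * 9.81 / 1.65
gamma_d = 16.231 kN/m^3


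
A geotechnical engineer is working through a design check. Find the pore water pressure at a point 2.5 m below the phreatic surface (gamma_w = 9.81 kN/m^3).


Using u = gamma_w * h_w
u = 9.81 * 2.5
u = 24.53 kPa


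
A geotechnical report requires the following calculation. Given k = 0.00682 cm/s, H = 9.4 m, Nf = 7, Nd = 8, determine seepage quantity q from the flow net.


Convert k to m/s for unit consistency with H:
k = 0.00682 cm/s = 0.00682 / 100 m/s = 6.82e-05 m/s
Using q = k * H * Nf / Nd
Nf / Nd = 7 / 8 = 0.875
q = 6.82e-05 * 9.4 * 0.875
q = 0.0005609 m^3/s per m


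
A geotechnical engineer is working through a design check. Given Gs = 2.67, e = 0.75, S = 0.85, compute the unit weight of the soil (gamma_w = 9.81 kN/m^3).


Result: 18.541 kN/m^3

Derivation:
Using gamma = gamma_w * (Gs + S*e) / (1 + e)
Numerator: Gs + S*e = 2.67 + 0.85*0.75 = 3.3075
Denominator: 1 + e = 1 + 0.75 = 1.75
gamma = 9.81 * 3.3075 / 1.75
gamma = 18.541 kN/m^3


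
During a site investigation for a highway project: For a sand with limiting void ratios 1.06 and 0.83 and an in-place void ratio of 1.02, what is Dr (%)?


Result: 17.39 %

Derivation:
Using Dr = (e_max - e) / (e_max - e_min) * 100
e_max - e = 1.06 - 1.02 = 0.04
e_max - e_min = 1.06 - 0.83 = 0.23
Dr = 0.04 / 0.23 * 100
Dr = 17.39 %


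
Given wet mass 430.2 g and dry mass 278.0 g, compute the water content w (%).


Using w = (m_wet - m_dry) / m_dry * 100
m_wet - m_dry = 430.2 - 278.0 = 152.2 g
w = 152.2 / 278.0 * 100
w = 54.75 %


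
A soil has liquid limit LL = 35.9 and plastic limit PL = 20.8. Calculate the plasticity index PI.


Using PI = LL - PL
PI = 35.9 - 20.8
PI = 15.1


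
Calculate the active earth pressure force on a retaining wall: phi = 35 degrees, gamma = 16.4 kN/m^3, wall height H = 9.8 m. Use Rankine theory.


Compute active earth pressure coefficient:
Ka = tan^2(45 - phi/2) = tan^2(27.5) = 0.27099
Compute active force:
Pa = 0.5 * Ka * gamma * H^2
Pa = 0.5 * 0.27099 * 16.4 * 9.8^2
Pa = 213.41 kN/m


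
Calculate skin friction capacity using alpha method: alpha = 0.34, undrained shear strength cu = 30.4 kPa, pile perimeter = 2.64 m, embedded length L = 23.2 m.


Using Qs = alpha * cu * perimeter * L
Qs = 0.34 * 30.4 * 2.64 * 23.2
Qs = 633.06 kN


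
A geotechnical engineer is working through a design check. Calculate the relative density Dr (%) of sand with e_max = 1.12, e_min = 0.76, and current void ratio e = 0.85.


Result: 75.0 %

Derivation:
Using Dr = (e_max - e) / (e_max - e_min) * 100
e_max - e = 1.12 - 0.85 = 0.27
e_max - e_min = 1.12 - 0.76 = 0.36
Dr = 0.27 / 0.36 * 100
Dr = 75.0 %


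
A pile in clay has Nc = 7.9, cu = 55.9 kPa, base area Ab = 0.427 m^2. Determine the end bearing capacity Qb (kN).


Using Qb = Nc * cu * Ab
Qb = 7.9 * 55.9 * 0.427
Qb = 188.57 kN


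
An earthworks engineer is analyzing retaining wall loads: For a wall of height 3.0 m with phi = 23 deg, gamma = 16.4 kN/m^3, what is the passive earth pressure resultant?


Result: 168.46 kN/m

Derivation:
Compute passive earth pressure coefficient:
Kp = tan^2(45 + phi/2) = tan^2(56.5) = 2.282623
Compute passive force:
Pp = 0.5 * Kp * gamma * H^2
Pp = 0.5 * 2.282623 * 16.4 * 3.0^2
Pp = 168.46 kN/m


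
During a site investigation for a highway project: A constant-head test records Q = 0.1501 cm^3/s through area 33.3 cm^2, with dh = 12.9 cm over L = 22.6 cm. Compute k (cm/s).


Compute hydraulic gradient:
i = dh / L = 12.9 / 22.6 = 0.570796
Then apply Darcy's law:
k = Q / (A * i)
k = 0.1501 / (33.3 * 0.570796)
k = 0.1501 / 19.0075
k = 0.007897 cm/s


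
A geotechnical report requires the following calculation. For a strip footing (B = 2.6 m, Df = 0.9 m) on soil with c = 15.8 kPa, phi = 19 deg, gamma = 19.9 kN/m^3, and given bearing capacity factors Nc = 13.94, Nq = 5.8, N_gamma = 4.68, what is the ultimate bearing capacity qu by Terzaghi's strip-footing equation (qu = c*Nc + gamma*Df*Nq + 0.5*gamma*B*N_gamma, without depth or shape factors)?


Result: 445.2 kPa

Derivation:
Compute qu = c*Nc + gamma*Df*Nq + 0.5*gamma*B*N_gamma
Term 1: 15.8 * 13.94 = 220.252
Term 2: 19.9 * 0.9 * 5.8 = 103.878
Term 3: 0.5 * 19.9 * 2.6 * 4.68 = 121.0716
qu = 220.252 + 103.878 + 121.0716
qu = 445.2 kPa


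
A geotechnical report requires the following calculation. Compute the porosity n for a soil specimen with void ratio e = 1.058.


Result: 0.5141

Derivation:
Using the relation n = e / (1 + e)
n = 1.058 / (1 + 1.058)
n = 1.058 / 2.058
n = 0.5141


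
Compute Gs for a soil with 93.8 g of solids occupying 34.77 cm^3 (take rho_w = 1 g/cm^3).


Using Gs = m_s / (V_s * rho_w)
Since rho_w = 1 g/cm^3:
Gs = 93.8 / 34.77
Gs = 2.698


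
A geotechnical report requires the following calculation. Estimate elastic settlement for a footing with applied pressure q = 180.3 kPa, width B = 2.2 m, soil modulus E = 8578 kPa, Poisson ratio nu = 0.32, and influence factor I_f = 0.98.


Using Se = q * B * (1 - nu^2) * I_f / E
1 - nu^2 = 1 - 0.32^2 = 0.8976
Se = 180.3 * 2.2 * 0.8976 * 0.98 / 8578
Se = 0.040676 m
Convert to mm: Se = 0.040676 * 1000 = 40.676 mm


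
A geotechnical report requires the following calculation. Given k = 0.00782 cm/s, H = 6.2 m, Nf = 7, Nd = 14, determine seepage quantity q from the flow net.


Convert k to m/s for unit consistency with H:
k = 0.00782 cm/s = 0.00782 / 100 m/s = 7.82e-05 m/s
Using q = k * H * Nf / Nd
Nf / Nd = 7 / 14 = 0.5
q = 7.82e-05 * 6.2 * 0.5
q = 0.0002424 m^3/s per m


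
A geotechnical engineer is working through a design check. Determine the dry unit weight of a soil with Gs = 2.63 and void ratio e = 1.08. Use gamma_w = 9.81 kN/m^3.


Result: 12.404 kN/m^3

Derivation:
Using gamma_d = Gs * gamma_w / (1 + e)
gamma_d = 2.63 * 9.81 / (1 + 1.08)
gamma_d = 2.63 * 9.81 / 2.08
gamma_d = 12.404 kN/m^3


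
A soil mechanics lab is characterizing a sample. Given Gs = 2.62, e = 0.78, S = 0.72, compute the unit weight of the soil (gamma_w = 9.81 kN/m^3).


Using gamma = gamma_w * (Gs + S*e) / (1 + e)
Numerator: Gs + S*e = 2.62 + 0.72*0.78 = 3.1816
Denominator: 1 + e = 1 + 0.78 = 1.78
gamma = 9.81 * 3.1816 / 1.78
gamma = 17.535 kN/m^3


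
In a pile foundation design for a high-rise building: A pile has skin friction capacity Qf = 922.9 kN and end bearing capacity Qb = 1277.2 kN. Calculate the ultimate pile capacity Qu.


Using Qu = Qf + Qb
Qu = 922.9 + 1277.2
Qu = 2200.1 kN


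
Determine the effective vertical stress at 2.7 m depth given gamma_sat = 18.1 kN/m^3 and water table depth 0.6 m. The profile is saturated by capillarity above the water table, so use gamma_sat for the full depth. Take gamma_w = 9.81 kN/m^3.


Total stress = gamma_sat * depth
sigma = 18.1 * 2.7 = 48.87 kPa
Pore water pressure u = gamma_w * (depth - d_wt)
u = 9.81 * (2.7 - 0.6) = 20.601 kPa
Effective stress = sigma - u
sigma' = 48.87 - 20.601 = 28.27 kPa


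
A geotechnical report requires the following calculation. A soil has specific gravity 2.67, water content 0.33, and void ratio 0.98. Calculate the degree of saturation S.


Using S = Gs * w / e
S = 2.67 * 0.33 / 0.98
S = 0.8991


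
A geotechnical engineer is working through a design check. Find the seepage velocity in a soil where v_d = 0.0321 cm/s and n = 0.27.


Using v_s = v_d / n
v_s = 0.0321 / 0.27
v_s = 0.11889 cm/s


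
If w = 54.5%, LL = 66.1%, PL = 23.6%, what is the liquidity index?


Result: 0.727

Derivation:
First compute the plasticity index:
PI = LL - PL = 66.1 - 23.6 = 42.5
Then compute the liquidity index:
LI = (w - PL) / PI
LI = (54.5 - 23.6) / 42.5
LI = 0.727


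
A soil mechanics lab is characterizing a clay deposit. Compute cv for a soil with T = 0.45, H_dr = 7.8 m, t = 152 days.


Using cv = T * H_dr^2 / t
H_dr^2 = 7.8^2 = 60.84
cv = 0.45 * 60.84 / 152
cv = 0.18012 m^2/day


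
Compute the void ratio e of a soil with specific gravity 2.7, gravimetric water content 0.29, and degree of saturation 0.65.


Using the relation e = Gs * w / S
e = 2.7 * 0.29 / 0.65
e = 1.2046


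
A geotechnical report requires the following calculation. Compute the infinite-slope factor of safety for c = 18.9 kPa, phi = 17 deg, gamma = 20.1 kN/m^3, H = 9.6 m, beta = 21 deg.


Using Fs = c / (gamma*H*sin(beta)*cos(beta)) + tan(phi)/tan(beta)
Cohesion contribution = 18.9 / (20.1*9.6*sin(21)*cos(21))
Cohesion contribution = 0.292761
Friction contribution = tan(17)/tan(21) = 0.796456
Fs = 0.292761 + 0.796456
Fs = 1.089


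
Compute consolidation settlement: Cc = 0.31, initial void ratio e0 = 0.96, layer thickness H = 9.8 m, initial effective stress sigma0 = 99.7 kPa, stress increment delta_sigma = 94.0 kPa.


Using Sc = Cc * H / (1 + e0) * log10((sigma0 + delta_sigma) / sigma0)
Stress ratio = (99.7 + 94.0) / 99.7 = 1.94283
log10(1.94283) = 0.288434
Cc * H / (1 + e0) = 0.31 * 9.8 / (1 + 0.96) = 1.55
Sc = 1.55 * 0.288434
Sc = 0.4471 m


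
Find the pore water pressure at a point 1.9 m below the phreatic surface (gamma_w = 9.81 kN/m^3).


Result: 18.64 kPa

Derivation:
Using u = gamma_w * h_w
u = 9.81 * 1.9
u = 18.64 kPa


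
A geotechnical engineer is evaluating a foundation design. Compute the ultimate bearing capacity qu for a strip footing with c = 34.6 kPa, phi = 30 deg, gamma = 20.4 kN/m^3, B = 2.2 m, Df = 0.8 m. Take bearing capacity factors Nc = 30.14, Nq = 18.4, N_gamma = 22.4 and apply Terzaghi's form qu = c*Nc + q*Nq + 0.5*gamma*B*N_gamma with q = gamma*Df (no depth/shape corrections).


Compute qu = c*Nc + gamma*Df*Nq + 0.5*gamma*B*N_gamma
Term 1: 34.6 * 30.14 = 1042.844
Term 2: 20.4 * 0.8 * 18.4 = 300.288
Term 3: 0.5 * 20.4 * 2.2 * 22.4 = 502.656
qu = 1042.844 + 300.288 + 502.656
qu = 1845.79 kPa


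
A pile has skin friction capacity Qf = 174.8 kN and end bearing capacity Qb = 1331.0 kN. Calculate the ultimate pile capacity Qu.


Result: 1505.8 kN

Derivation:
Using Qu = Qf + Qb
Qu = 174.8 + 1331.0
Qu = 1505.8 kN


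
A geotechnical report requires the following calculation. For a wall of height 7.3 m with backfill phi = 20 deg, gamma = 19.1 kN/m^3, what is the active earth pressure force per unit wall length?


Compute active earth pressure coefficient:
Ka = tan^2(45 - phi/2) = tan^2(35.0) = 0.490291
Compute active force:
Pa = 0.5 * Ka * gamma * H^2
Pa = 0.5 * 0.490291 * 19.1 * 7.3^2
Pa = 249.52 kN/m


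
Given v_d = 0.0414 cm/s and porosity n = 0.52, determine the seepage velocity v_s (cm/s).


Result: 0.07962 cm/s

Derivation:
Using v_s = v_d / n
v_s = 0.0414 / 0.52
v_s = 0.07962 cm/s


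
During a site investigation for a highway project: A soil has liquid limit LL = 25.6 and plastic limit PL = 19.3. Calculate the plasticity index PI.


Result: 6.3

Derivation:
Using PI = LL - PL
PI = 25.6 - 19.3
PI = 6.3


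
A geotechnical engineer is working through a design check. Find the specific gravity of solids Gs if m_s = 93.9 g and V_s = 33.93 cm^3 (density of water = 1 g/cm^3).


Using Gs = m_s / (V_s * rho_w)
Since rho_w = 1 g/cm^3:
Gs = 93.9 / 33.93
Gs = 2.767


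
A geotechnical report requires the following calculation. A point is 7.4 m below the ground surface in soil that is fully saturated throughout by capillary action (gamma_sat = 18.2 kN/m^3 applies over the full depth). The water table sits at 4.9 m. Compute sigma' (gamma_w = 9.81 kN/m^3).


Result: 110.16 kPa

Derivation:
Total stress = gamma_sat * depth
sigma = 18.2 * 7.4 = 134.68 kPa
Pore water pressure u = gamma_w * (depth - d_wt)
u = 9.81 * (7.4 - 4.9) = 24.525 kPa
Effective stress = sigma - u
sigma' = 134.68 - 24.525 = 110.16 kPa


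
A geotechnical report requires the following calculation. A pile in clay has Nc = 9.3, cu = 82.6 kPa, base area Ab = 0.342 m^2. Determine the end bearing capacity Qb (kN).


Using Qb = Nc * cu * Ab
Qb = 9.3 * 82.6 * 0.342
Qb = 262.72 kN


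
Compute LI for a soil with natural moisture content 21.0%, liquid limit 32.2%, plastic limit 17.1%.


Result: 0.258

Derivation:
First compute the plasticity index:
PI = LL - PL = 32.2 - 17.1 = 15.1
Then compute the liquidity index:
LI = (w - PL) / PI
LI = (21.0 - 17.1) / 15.1
LI = 0.258


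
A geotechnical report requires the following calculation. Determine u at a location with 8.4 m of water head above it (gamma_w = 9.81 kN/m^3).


Using u = gamma_w * h_w
u = 9.81 * 8.4
u = 82.4 kPa


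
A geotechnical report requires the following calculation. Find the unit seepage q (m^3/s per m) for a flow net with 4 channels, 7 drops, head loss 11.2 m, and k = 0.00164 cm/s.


Result: 0.000105 m^3/s per m

Derivation:
Convert k to m/s for unit consistency with H:
k = 0.00164 cm/s = 0.00164 / 100 m/s = 1.64e-05 m/s
Using q = k * H * Nf / Nd
Nf / Nd = 4 / 7 = 0.5714
q = 1.64e-05 * 11.2 * 0.5714
q = 0.000105 m^3/s per m


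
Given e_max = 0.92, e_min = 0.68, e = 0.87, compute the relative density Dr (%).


Using Dr = (e_max - e) / (e_max - e_min) * 100
e_max - e = 0.92 - 0.87 = 0.05
e_max - e_min = 0.92 - 0.68 = 0.24
Dr = 0.05 / 0.24 * 100
Dr = 20.83 %


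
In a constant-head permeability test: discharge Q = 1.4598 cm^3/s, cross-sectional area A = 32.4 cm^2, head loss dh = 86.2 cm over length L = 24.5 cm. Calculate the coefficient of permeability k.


Compute hydraulic gradient:
i = dh / L = 86.2 / 24.5 = 3.51837
Then apply Darcy's law:
k = Q / (A * i)
k = 1.4598 / (32.4 * 3.51837)
k = 1.4598 / 113.995
k = 0.012806 cm/s


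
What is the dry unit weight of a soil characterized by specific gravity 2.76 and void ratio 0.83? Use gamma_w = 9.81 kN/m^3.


Result: 14.795 kN/m^3

Derivation:
Using gamma_d = Gs * gamma_w / (1 + e)
gamma_d = 2.76 * 9.81 / (1 + 0.83)
gamma_d = 2.76 * 9.81 / 1.83
gamma_d = 14.795 kN/m^3


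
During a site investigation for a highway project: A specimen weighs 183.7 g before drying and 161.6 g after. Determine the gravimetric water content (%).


Using w = (m_wet - m_dry) / m_dry * 100
m_wet - m_dry = 183.7 - 161.6 = 22.1 g
w = 22.1 / 161.6 * 100
w = 13.68 %


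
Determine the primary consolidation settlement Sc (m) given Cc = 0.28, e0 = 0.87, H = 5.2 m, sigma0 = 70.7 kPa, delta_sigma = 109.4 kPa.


Result: 0.3162 m

Derivation:
Using Sc = Cc * H / (1 + e0) * log10((sigma0 + delta_sigma) / sigma0)
Stress ratio = (70.7 + 109.4) / 70.7 = 2.54738
log10(2.54738) = 0.406094
Cc * H / (1 + e0) = 0.28 * 5.2 / (1 + 0.87) = 0.77861
Sc = 0.77861 * 0.406094
Sc = 0.3162 m


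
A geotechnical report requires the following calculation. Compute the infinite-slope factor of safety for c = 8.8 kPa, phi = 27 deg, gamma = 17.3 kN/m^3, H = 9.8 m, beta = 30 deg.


Using Fs = c / (gamma*H*sin(beta)*cos(beta)) + tan(phi)/tan(beta)
Cohesion contribution = 8.8 / (17.3*9.8*sin(30)*cos(30))
Cohesion contribution = 0.11987
Friction contribution = tan(27)/tan(30) = 0.882524
Fs = 0.11987 + 0.882524
Fs = 1.002


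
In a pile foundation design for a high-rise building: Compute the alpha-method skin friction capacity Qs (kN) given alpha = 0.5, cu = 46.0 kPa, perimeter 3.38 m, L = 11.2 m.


Result: 870.69 kN

Derivation:
Using Qs = alpha * cu * perimeter * L
Qs = 0.5 * 46.0 * 3.38 * 11.2
Qs = 870.69 kN


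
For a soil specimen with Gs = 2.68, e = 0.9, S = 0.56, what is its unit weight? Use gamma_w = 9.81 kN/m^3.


Result: 16.439 kN/m^3

Derivation:
Using gamma = gamma_w * (Gs + S*e) / (1 + e)
Numerator: Gs + S*e = 2.68 + 0.56*0.9 = 3.184
Denominator: 1 + e = 1 + 0.9 = 1.9
gamma = 9.81 * 3.184 / 1.9
gamma = 16.439 kN/m^3


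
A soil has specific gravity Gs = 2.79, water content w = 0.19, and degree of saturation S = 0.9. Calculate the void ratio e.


Using the relation e = Gs * w / S
e = 2.79 * 0.19 / 0.9
e = 0.589


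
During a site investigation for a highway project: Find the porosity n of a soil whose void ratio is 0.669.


Using the relation n = e / (1 + e)
n = 0.669 / (1 + 0.669)
n = 0.669 / 1.669
n = 0.4008


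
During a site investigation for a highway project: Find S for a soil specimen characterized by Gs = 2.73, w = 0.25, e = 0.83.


Using S = Gs * w / e
S = 2.73 * 0.25 / 0.83
S = 0.8223


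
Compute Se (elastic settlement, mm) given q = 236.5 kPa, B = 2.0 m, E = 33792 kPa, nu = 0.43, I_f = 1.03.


Result: 11.752 mm

Derivation:
Using Se = q * B * (1 - nu^2) * I_f / E
1 - nu^2 = 1 - 0.43^2 = 0.8151
Se = 236.5 * 2.0 * 0.8151 * 1.03 / 33792
Se = 0.011752 m
Convert to mm: Se = 0.011752 * 1000 = 11.752 mm


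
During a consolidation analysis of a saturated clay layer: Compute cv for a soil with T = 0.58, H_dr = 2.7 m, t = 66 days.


Result: 0.06406 m^2/day

Derivation:
Using cv = T * H_dr^2 / t
H_dr^2 = 2.7^2 = 7.29
cv = 0.58 * 7.29 / 66
cv = 0.06406 m^2/day


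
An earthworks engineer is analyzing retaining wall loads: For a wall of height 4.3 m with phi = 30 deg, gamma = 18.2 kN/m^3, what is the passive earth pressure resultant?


Compute passive earth pressure coefficient:
Kp = tan^2(45 + phi/2) = tan^2(60.0) = 3
Compute passive force:
Pp = 0.5 * Kp * gamma * H^2
Pp = 0.5 * 3 * 18.2 * 4.3^2
Pp = 504.78 kN/m


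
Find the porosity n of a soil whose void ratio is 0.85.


Using the relation n = e / (1 + e)
n = 0.85 / (1 + 0.85)
n = 0.85 / 1.85
n = 0.4595


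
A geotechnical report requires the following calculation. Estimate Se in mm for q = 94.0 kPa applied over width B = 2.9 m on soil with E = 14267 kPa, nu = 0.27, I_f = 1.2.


Result: 21.257 mm

Derivation:
Using Se = q * B * (1 - nu^2) * I_f / E
1 - nu^2 = 1 - 0.27^2 = 0.9271
Se = 94.0 * 2.9 * 0.9271 * 1.2 / 14267
Se = 0.021257 m
Convert to mm: Se = 0.021257 * 1000 = 21.257 mm


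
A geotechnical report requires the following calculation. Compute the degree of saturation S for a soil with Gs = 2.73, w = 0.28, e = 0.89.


Using S = Gs * w / e
S = 2.73 * 0.28 / 0.89
S = 0.8589


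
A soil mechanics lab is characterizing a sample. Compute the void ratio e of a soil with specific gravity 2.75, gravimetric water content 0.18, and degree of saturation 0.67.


Result: 0.7388

Derivation:
Using the relation e = Gs * w / S
e = 2.75 * 0.18 / 0.67
e = 0.7388


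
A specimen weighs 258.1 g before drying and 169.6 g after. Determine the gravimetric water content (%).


Using w = (m_wet - m_dry) / m_dry * 100
m_wet - m_dry = 258.1 - 169.6 = 88.5 g
w = 88.5 / 169.6 * 100
w = 52.18 %


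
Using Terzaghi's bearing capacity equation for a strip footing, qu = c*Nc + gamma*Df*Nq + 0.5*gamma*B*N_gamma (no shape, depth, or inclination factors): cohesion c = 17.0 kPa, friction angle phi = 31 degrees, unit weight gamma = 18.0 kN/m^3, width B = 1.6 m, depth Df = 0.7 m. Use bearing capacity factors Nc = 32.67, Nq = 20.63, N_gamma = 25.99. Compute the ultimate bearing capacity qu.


Compute qu = c*Nc + gamma*Df*Nq + 0.5*gamma*B*N_gamma
Term 1: 17.0 * 32.67 = 555.39
Term 2: 18.0 * 0.7 * 20.63 = 259.938
Term 3: 0.5 * 18.0 * 1.6 * 25.99 = 374.256
qu = 555.39 + 259.938 + 374.256
qu = 1189.58 kPa


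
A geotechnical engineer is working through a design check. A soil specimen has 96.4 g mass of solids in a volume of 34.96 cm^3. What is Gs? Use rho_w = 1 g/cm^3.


Using Gs = m_s / (V_s * rho_w)
Since rho_w = 1 g/cm^3:
Gs = 96.4 / 34.96
Gs = 2.757


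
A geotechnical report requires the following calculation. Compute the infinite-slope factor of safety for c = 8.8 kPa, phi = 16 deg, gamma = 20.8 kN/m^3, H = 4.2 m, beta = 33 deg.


Result: 0.662

Derivation:
Using Fs = c / (gamma*H*sin(beta)*cos(beta)) + tan(phi)/tan(beta)
Cohesion contribution = 8.8 / (20.8*4.2*sin(33)*cos(33))
Cohesion contribution = 0.220531
Friction contribution = tan(16)/tan(33) = 0.441549
Fs = 0.220531 + 0.441549
Fs = 0.662


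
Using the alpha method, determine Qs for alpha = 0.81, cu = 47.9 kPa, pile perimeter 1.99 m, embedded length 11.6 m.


Using Qs = alpha * cu * perimeter * L
Qs = 0.81 * 47.9 * 1.99 * 11.6
Qs = 895.64 kN


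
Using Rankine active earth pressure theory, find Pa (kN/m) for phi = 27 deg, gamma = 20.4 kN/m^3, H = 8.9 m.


Compute active earth pressure coefficient:
Ka = tan^2(45 - phi/2) = tan^2(31.5) = 0.375525
Compute active force:
Pa = 0.5 * Ka * gamma * H^2
Pa = 0.5 * 0.375525 * 20.4 * 8.9^2
Pa = 303.4 kN/m


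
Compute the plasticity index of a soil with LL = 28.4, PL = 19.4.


Using PI = LL - PL
PI = 28.4 - 19.4
PI = 9.0


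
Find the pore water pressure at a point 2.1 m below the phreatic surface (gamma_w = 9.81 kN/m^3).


Using u = gamma_w * h_w
u = 9.81 * 2.1
u = 20.6 kPa


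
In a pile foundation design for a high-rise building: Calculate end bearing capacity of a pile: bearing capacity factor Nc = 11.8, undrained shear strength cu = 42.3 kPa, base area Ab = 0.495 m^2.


Using Qb = Nc * cu * Ab
Qb = 11.8 * 42.3 * 0.495
Qb = 247.07 kN


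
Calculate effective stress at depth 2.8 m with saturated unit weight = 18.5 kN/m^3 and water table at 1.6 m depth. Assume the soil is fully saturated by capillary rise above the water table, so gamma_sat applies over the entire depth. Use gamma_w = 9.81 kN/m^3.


Result: 40.03 kPa

Derivation:
Total stress = gamma_sat * depth
sigma = 18.5 * 2.8 = 51.8 kPa
Pore water pressure u = gamma_w * (depth - d_wt)
u = 9.81 * (2.8 - 1.6) = 11.772 kPa
Effective stress = sigma - u
sigma' = 51.8 - 11.772 = 40.03 kPa


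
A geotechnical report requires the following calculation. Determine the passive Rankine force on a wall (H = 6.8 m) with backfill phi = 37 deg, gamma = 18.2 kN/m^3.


Compute passive earth pressure coefficient:
Kp = tan^2(45 + phi/2) = tan^2(63.5) = 4.022791
Compute passive force:
Pp = 0.5 * Kp * gamma * H^2
Pp = 0.5 * 4.022791 * 18.2 * 6.8^2
Pp = 1692.73 kN/m


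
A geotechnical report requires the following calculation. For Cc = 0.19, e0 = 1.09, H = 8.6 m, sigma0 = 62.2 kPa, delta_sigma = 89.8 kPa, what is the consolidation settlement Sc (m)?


Using Sc = Cc * H / (1 + e0) * log10((sigma0 + delta_sigma) / sigma0)
Stress ratio = (62.2 + 89.8) / 62.2 = 2.44373
log10(2.44373) = 0.388053
Cc * H / (1 + e0) = 0.19 * 8.6 / (1 + 1.09) = 0.781818
Sc = 0.781818 * 0.388053
Sc = 0.3034 m


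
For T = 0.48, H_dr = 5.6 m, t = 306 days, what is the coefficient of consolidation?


Using cv = T * H_dr^2 / t
H_dr^2 = 5.6^2 = 31.36
cv = 0.48 * 31.36 / 306
cv = 0.04919 m^2/day


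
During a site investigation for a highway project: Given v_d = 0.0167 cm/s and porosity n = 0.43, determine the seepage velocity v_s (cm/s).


Result: 0.03884 cm/s

Derivation:
Using v_s = v_d / n
v_s = 0.0167 / 0.43
v_s = 0.03884 cm/s


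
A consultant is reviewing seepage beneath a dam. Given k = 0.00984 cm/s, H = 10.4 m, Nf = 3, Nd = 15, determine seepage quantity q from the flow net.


Result: 0.0002047 m^3/s per m

Derivation:
Convert k to m/s for unit consistency with H:
k = 0.00984 cm/s = 0.00984 / 100 m/s = 9.84e-05 m/s
Using q = k * H * Nf / Nd
Nf / Nd = 3 / 15 = 0.2
q = 9.84e-05 * 10.4 * 0.2
q = 0.0002047 m^3/s per m


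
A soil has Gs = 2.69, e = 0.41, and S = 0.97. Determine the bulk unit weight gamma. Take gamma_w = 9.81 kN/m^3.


Using gamma = gamma_w * (Gs + S*e) / (1 + e)
Numerator: Gs + S*e = 2.69 + 0.97*0.41 = 3.0877
Denominator: 1 + e = 1 + 0.41 = 1.41
gamma = 9.81 * 3.0877 / 1.41
gamma = 21.483 kN/m^3


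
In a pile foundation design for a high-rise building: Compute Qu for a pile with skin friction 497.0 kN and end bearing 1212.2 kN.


Using Qu = Qf + Qb
Qu = 497.0 + 1212.2
Qu = 1709.2 kN


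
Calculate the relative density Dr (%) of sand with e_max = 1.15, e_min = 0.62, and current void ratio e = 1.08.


Using Dr = (e_max - e) / (e_max - e_min) * 100
e_max - e = 1.15 - 1.08 = 0.07
e_max - e_min = 1.15 - 0.62 = 0.53
Dr = 0.07 / 0.53 * 100
Dr = 13.21 %


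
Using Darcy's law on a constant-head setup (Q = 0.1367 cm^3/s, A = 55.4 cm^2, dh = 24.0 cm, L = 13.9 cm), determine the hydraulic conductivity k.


Result: 0.001429 cm/s

Derivation:
Compute hydraulic gradient:
i = dh / L = 24.0 / 13.9 = 1.72662
Then apply Darcy's law:
k = Q / (A * i)
k = 0.1367 / (55.4 * 1.72662)
k = 0.1367 / 95.6547
k = 0.001429 cm/s


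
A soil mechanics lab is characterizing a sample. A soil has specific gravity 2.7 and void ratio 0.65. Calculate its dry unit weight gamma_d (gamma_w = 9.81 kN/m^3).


Using gamma_d = Gs * gamma_w / (1 + e)
gamma_d = 2.7 * 9.81 / (1 + 0.65)
gamma_d = 2.7 * 9.81 / 1.65
gamma_d = 16.053 kN/m^3


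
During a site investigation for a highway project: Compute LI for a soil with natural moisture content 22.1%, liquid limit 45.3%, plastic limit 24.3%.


First compute the plasticity index:
PI = LL - PL = 45.3 - 24.3 = 21.0
Then compute the liquidity index:
LI = (w - PL) / PI
LI = (22.1 - 24.3) / 21.0
LI = -0.105


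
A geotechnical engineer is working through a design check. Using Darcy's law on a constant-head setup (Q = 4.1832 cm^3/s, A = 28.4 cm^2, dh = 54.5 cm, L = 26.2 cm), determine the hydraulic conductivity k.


Compute hydraulic gradient:
i = dh / L = 54.5 / 26.2 = 2.08015
Then apply Darcy's law:
k = Q / (A * i)
k = 4.1832 / (28.4 * 2.08015)
k = 4.1832 / 59.0763
k = 0.07081 cm/s


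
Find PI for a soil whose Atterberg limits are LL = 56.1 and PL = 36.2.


Using PI = LL - PL
PI = 56.1 - 36.2
PI = 19.9


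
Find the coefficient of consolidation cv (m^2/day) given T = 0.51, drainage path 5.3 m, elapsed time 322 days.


Using cv = T * H_dr^2 / t
H_dr^2 = 5.3^2 = 28.09
cv = 0.51 * 28.09 / 322
cv = 0.04449 m^2/day


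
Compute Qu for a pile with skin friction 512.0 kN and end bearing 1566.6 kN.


Result: 2078.6 kN

Derivation:
Using Qu = Qf + Qb
Qu = 512.0 + 1566.6
Qu = 2078.6 kN


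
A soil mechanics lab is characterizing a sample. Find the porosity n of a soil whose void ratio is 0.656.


Using the relation n = e / (1 + e)
n = 0.656 / (1 + 0.656)
n = 0.656 / 1.656
n = 0.3961


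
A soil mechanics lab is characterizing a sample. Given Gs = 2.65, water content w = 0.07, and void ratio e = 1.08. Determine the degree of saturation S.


Using S = Gs * w / e
S = 2.65 * 0.07 / 1.08
S = 0.1718


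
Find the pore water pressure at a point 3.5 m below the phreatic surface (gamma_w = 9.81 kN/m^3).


Using u = gamma_w * h_w
u = 9.81 * 3.5
u = 34.34 kPa


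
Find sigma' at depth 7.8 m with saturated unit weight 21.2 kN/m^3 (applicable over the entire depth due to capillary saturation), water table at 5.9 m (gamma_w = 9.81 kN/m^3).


Result: 146.72 kPa

Derivation:
Total stress = gamma_sat * depth
sigma = 21.2 * 7.8 = 165.36 kPa
Pore water pressure u = gamma_w * (depth - d_wt)
u = 9.81 * (7.8 - 5.9) = 18.639 kPa
Effective stress = sigma - u
sigma' = 165.36 - 18.639 = 146.72 kPa


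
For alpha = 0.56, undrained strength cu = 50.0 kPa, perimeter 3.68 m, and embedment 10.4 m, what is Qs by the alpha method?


Using Qs = alpha * cu * perimeter * L
Qs = 0.56 * 50.0 * 3.68 * 10.4
Qs = 1071.62 kN


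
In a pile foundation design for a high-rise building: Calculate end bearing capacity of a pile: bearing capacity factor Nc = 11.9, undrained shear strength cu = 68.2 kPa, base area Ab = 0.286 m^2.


Result: 232.11 kN

Derivation:
Using Qb = Nc * cu * Ab
Qb = 11.9 * 68.2 * 0.286
Qb = 232.11 kN


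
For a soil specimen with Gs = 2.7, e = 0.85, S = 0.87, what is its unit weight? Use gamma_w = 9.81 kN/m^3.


Using gamma = gamma_w * (Gs + S*e) / (1 + e)
Numerator: Gs + S*e = 2.7 + 0.87*0.85 = 3.4395
Denominator: 1 + e = 1 + 0.85 = 1.85
gamma = 9.81 * 3.4395 / 1.85
gamma = 18.239 kN/m^3


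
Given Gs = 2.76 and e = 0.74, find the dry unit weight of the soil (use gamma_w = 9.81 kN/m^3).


Using gamma_d = Gs * gamma_w / (1 + e)
gamma_d = 2.76 * 9.81 / (1 + 0.74)
gamma_d = 2.76 * 9.81 / 1.74
gamma_d = 15.561 kN/m^3


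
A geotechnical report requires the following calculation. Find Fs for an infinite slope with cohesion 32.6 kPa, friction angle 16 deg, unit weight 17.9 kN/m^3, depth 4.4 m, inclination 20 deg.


Result: 2.076

Derivation:
Using Fs = c / (gamma*H*sin(beta)*cos(beta)) + tan(phi)/tan(beta)
Cohesion contribution = 32.6 / (17.9*4.4*sin(20)*cos(20))
Cohesion contribution = 1.28788
Friction contribution = tan(16)/tan(20) = 0.787826
Fs = 1.28788 + 0.787826
Fs = 2.076


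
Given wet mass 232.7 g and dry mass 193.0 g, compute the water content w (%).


Using w = (m_wet - m_dry) / m_dry * 100
m_wet - m_dry = 232.7 - 193.0 = 39.7 g
w = 39.7 / 193.0 * 100
w = 20.57 %


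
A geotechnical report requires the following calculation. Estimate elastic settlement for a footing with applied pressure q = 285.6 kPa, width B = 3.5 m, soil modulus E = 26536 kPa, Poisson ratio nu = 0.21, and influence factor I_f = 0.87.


Using Se = q * B * (1 - nu^2) * I_f / E
1 - nu^2 = 1 - 0.21^2 = 0.9559
Se = 285.6 * 3.5 * 0.9559 * 0.87 / 26536
Se = 0.031327 m
Convert to mm: Se = 0.031327 * 1000 = 31.327 mm


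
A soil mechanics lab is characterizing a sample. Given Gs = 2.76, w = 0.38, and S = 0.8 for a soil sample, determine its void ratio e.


Using the relation e = Gs * w / S
e = 2.76 * 0.38 / 0.8
e = 1.311


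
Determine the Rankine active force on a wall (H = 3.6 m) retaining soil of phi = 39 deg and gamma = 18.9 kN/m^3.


Compute active earth pressure coefficient:
Ka = tan^2(45 - phi/2) = tan^2(25.5) = 0.227506
Compute active force:
Pa = 0.5 * Ka * gamma * H^2
Pa = 0.5 * 0.227506 * 18.9 * 3.6^2
Pa = 27.86 kN/m


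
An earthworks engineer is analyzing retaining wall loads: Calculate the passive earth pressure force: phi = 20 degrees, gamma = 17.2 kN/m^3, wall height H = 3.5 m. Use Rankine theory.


Result: 214.87 kN/m

Derivation:
Compute passive earth pressure coefficient:
Kp = tan^2(45 + phi/2) = tan^2(55.0) = 2.039607
Compute passive force:
Pp = 0.5 * Kp * gamma * H^2
Pp = 0.5 * 2.039607 * 17.2 * 3.5^2
Pp = 214.87 kN/m


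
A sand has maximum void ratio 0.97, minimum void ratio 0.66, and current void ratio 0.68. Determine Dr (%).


Result: 93.55 %

Derivation:
Using Dr = (e_max - e) / (e_max - e_min) * 100
e_max - e = 0.97 - 0.68 = 0.29
e_max - e_min = 0.97 - 0.66 = 0.31
Dr = 0.29 / 0.31 * 100
Dr = 93.55 %


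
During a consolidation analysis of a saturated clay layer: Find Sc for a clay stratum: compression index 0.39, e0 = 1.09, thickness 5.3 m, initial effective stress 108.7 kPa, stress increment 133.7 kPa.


Using Sc = Cc * H / (1 + e0) * log10((sigma0 + delta_sigma) / sigma0)
Stress ratio = (108.7 + 133.7) / 108.7 = 2.22999
log10(2.22999) = 0.348303
Cc * H / (1 + e0) = 0.39 * 5.3 / (1 + 1.09) = 0.988995
Sc = 0.988995 * 0.348303
Sc = 0.3445 m


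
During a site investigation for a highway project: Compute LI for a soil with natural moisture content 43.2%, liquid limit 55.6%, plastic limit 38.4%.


Result: 0.279

Derivation:
First compute the plasticity index:
PI = LL - PL = 55.6 - 38.4 = 17.2
Then compute the liquidity index:
LI = (w - PL) / PI
LI = (43.2 - 38.4) / 17.2
LI = 0.279


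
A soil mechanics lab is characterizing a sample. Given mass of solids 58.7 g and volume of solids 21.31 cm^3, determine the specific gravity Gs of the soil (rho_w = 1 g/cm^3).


Using Gs = m_s / (V_s * rho_w)
Since rho_w = 1 g/cm^3:
Gs = 58.7 / 21.31
Gs = 2.755


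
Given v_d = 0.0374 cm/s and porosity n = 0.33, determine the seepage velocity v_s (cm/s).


Using v_s = v_d / n
v_s = 0.0374 / 0.33
v_s = 0.11333 cm/s


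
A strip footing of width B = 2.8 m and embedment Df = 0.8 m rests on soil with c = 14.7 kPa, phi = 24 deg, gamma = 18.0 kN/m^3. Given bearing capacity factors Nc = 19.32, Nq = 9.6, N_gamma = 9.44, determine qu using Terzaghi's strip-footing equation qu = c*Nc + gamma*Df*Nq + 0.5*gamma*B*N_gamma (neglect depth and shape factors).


Compute qu = c*Nc + gamma*Df*Nq + 0.5*gamma*B*N_gamma
Term 1: 14.7 * 19.32 = 284.004
Term 2: 18.0 * 0.8 * 9.6 = 138.24
Term 3: 0.5 * 18.0 * 2.8 * 9.44 = 237.888
qu = 284.004 + 138.24 + 237.888
qu = 660.13 kPa


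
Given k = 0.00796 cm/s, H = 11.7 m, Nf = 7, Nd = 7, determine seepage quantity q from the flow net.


Convert k to m/s for unit consistency with H:
k = 0.00796 cm/s = 0.00796 / 100 m/s = 7.96e-05 m/s
Using q = k * H * Nf / Nd
Nf / Nd = 7 / 7 = 1.0
q = 7.96e-05 * 11.7 * 1.0
q = 0.0009313 m^3/s per m


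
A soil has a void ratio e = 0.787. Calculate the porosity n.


Result: 0.4404

Derivation:
Using the relation n = e / (1 + e)
n = 0.787 / (1 + 0.787)
n = 0.787 / 1.787
n = 0.4404


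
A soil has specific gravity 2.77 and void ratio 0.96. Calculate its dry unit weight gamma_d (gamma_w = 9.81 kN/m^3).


Result: 13.864 kN/m^3

Derivation:
Using gamma_d = Gs * gamma_w / (1 + e)
gamma_d = 2.77 * 9.81 / (1 + 0.96)
gamma_d = 2.77 * 9.81 / 1.96
gamma_d = 13.864 kN/m^3


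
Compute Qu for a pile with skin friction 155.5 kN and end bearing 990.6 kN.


Result: 1146.1 kN

Derivation:
Using Qu = Qf + Qb
Qu = 155.5 + 990.6
Qu = 1146.1 kN


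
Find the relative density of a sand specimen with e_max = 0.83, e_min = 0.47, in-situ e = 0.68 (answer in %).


Using Dr = (e_max - e) / (e_max - e_min) * 100
e_max - e = 0.83 - 0.68 = 0.15
e_max - e_min = 0.83 - 0.47 = 0.36
Dr = 0.15 / 0.36 * 100
Dr = 41.67 %


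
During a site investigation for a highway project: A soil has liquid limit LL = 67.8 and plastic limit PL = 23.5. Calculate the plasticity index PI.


Using PI = LL - PL
PI = 67.8 - 23.5
PI = 44.3


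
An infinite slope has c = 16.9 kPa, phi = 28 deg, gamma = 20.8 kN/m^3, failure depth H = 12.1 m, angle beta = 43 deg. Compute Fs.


Result: 0.705

Derivation:
Using Fs = c / (gamma*H*sin(beta)*cos(beta)) + tan(phi)/tan(beta)
Cohesion contribution = 16.9 / (20.8*12.1*sin(43)*cos(43))
Cohesion contribution = 0.134625
Friction contribution = tan(28)/tan(43) = 0.570189
Fs = 0.134625 + 0.570189
Fs = 0.705


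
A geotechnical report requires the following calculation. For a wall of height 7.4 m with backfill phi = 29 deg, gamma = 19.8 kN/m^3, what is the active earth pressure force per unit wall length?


Result: 188.1 kN/m

Derivation:
Compute active earth pressure coefficient:
Ka = tan^2(45 - phi/2) = tan^2(30.5) = 0.346974
Compute active force:
Pa = 0.5 * Ka * gamma * H^2
Pa = 0.5 * 0.346974 * 19.8 * 7.4^2
Pa = 188.1 kN/m


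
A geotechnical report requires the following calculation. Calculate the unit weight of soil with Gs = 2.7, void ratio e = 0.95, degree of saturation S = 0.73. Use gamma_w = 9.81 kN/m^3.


Using gamma = gamma_w * (Gs + S*e) / (1 + e)
Numerator: Gs + S*e = 2.7 + 0.73*0.95 = 3.3935
Denominator: 1 + e = 1 + 0.95 = 1.95
gamma = 9.81 * 3.3935 / 1.95
gamma = 17.072 kN/m^3


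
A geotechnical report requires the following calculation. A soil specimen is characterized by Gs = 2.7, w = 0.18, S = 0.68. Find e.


Result: 0.7147

Derivation:
Using the relation e = Gs * w / S
e = 2.7 * 0.18 / 0.68
e = 0.7147


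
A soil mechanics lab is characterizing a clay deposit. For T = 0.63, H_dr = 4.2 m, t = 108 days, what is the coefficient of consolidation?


Using cv = T * H_dr^2 / t
H_dr^2 = 4.2^2 = 17.64
cv = 0.63 * 17.64 / 108
cv = 0.1029 m^2/day


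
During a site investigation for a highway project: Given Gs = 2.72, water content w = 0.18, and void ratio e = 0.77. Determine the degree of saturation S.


Using S = Gs * w / e
S = 2.72 * 0.18 / 0.77
S = 0.6358
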